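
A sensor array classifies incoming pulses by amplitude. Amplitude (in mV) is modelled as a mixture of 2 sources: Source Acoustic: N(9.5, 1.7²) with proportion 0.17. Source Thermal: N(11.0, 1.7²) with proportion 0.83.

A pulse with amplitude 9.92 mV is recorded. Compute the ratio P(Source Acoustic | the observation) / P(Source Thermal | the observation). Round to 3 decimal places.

0.243

The posterior odds equal the prior odds times the likelihood ratio: (P(Z=i)/P(Z=j))·(f_i(x)/f_j(x)).
Evaluate each component's likelihood at the observed value:
  L_Acoustic = 0.227618
  L_Thermal = 0.191788
Odds = (0.17/0.83) × (0.227618/0.191788) = 0.204819 × 1.18682 ≈ 0.243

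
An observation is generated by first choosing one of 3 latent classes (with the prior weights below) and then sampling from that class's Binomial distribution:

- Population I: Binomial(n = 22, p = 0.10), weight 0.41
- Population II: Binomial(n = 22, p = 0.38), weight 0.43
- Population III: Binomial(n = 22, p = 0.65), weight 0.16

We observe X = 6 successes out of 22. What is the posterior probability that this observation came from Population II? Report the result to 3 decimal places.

Apply Bayes' rule: the posterior for each component is proportional to its prior times its likelihood at x.
Binomial probabilities:
  L_I = C(22,6)·0.10^6·0.90^16 = 74613·1e-06·0.185302 = 0.0138259
  L_II = C(22,6)·0.38^6·0.62^16 = 74613·0.00301094·0.000476724 = 0.107098
  L_III = C(22,6)·0.65^6·0.35^16 = 74613·0.0754189·5.07094e-08 = 0.000285354
Prior × likelihood for each component:
  π_I·L_I = 0.41 × 0.0138259 = 0.00566864
  π_II·L_II = 0.43 × 0.107098 = 0.0460523
  π_III·L_III = 0.16 × 0.000285354 = 4.56566e-05
Denominator: 0.00566864 + 0.0460523 + 4.56566e-05 = 0.0517666
Responsibility of Population II: 0.0460523 / 0.0517666 ≈ 0.890

0.890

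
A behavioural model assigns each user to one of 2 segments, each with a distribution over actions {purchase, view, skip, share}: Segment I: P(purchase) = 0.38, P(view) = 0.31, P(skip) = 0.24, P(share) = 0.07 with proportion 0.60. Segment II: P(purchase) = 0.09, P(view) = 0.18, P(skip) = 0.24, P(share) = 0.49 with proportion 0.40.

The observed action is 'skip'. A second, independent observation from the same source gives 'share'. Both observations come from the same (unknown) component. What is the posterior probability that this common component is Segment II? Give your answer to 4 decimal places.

The responsibility of component k is π_k f_k(x) divided by Σ_j π_j f_j(x).
Since both observations come from the same component, the likelihood for component k is f_k(x₁)·f_k(x₂).
  f_I = [0.24] × [0.07] = 0.0168
  f_II = [0.24] × [0.49] = 0.1176
Prior × likelihood for each component:
  π_I·f_I = 0.60 × 0.0168 = 0.01008
  π_II·f_II = 0.40 × 0.1176 = 0.04704
Sum: 0.01008 + 0.04704 = 0.05712
P(Segment II | x) = 0.04704 / 0.05712 ≈ 0.8235

0.8235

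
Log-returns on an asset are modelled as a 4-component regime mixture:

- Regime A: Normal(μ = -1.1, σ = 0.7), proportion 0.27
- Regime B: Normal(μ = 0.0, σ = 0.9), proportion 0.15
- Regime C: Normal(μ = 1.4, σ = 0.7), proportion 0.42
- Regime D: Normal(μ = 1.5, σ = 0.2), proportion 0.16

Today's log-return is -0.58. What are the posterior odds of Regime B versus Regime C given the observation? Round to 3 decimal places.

12.327

Since P(k|x) ∝ π_k f_k(x), the posterior odds are π_i f_i(x) / (π_j f_j(x)).
Component likelihoods at x = -0.58:
  L_A = 0.432496
  L_B = 0.360151
  L_C = 0.0104341
  L_D = 6.50481e-24
0.0540226 / 0.00438234 ≈ 12.327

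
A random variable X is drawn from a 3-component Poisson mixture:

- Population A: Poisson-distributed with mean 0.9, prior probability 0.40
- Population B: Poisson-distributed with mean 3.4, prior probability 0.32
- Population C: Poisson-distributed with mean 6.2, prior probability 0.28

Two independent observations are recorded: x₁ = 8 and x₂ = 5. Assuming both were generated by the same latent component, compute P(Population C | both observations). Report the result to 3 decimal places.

By Bayes' theorem, P(k | x) = π_k f_k(x) / Σ_j π_j f_j(x).
Since both observations come from the same component, the likelihood for component k is f_k(x₁)·f_k(x₂).
  L_A = [e^(−0.9)·0.9^8/8! = 4.34065e-06] × [0.00200063] = 8.68402e-09
  L_B = [e^(−3.4)·3.4^8/8! = 0.0147812] × [0.126361] = 0.00186776
  L_C = [e^(−6.2)·6.2^8/8! = 0.109897] × [0.154936] = 0.017027
Unnormalised posteriors:
  π_A·L_A = 0.40 × 8.68402e-09 = 3.47361e-09
  π_B·L_B = 0.32 × 0.00186776 = 0.000597684
  π_C·L_C = 0.28 × 0.017027 = 0.00476757
Marginal: 3.47361e-09 + 0.000597684 + 0.00476757 = 0.00536525
So the posterior for Population C is 0.00476757 / 0.00536525 ≈ 0.889.

0.889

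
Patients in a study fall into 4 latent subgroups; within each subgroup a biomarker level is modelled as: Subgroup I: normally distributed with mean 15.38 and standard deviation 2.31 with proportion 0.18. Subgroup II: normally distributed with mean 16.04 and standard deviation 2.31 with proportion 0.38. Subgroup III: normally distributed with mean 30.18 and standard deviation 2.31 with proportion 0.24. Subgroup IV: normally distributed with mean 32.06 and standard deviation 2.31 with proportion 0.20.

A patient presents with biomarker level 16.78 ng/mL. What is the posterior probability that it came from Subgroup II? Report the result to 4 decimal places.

0.7067

Apply Bayes' rule: the posterior for each component is proportional to its prior times its likelihood at x.
Component likelihoods at x = 16.78 ng/mL:
  f_I = (1/(2.31·√(2π)))·exp(−(16.78−15.38)²/(2·2.31²)) = 0.172702·exp(-0.18365) = 0.143727
  f_II = (1/(2.31·√(2π)))·exp(−(16.78−16.04)²/(2·2.31²)) = 0.172702·exp(-0.05131) = 0.164064
  f_III = (1/(2.31·√(2π)))·exp(−(16.78−30.18)²/(2·2.31²)) = 0.172702·exp(-16.82502) = 8.51695e-09
  f_IV = (1/(2.31·√(2π)))·exp(−(16.78−32.06)²/(2·2.31²)) = 0.172702·exp(-21.87725) = 5.44664e-11
Unnormalised posteriors:
  π_I·f_I = 0.18 × 0.143727 = 0.0258708
  π_II·f_II = 0.38 × 0.164064 = 0.0623444
  π_III·f_III = 0.24 × 8.51695e-09 = 2.04407e-09
  π_IV·f_IV = 0.20 × 5.44664e-11 = 1.08933e-11
Denominator: 0.0258708 + 0.0623444 + 2.04407e-09 + 1.08933e-11 = 0.0882153
P(Subgroup II | data) = 0.0623444 / 0.0882153 ≈ 0.7067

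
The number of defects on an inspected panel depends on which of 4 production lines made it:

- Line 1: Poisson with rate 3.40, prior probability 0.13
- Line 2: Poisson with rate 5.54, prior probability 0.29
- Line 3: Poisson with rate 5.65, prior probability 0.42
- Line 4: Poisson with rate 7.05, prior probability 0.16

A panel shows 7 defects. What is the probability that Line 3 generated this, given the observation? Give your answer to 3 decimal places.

0.455

Apply Bayes' rule: the posterior for each component is proportional to its prior times its likelihood at x.
Evaluate each component's likelihood at the observed value:
  f_1 = 0.0347793
  f_2 = 0.12478
  f_3 = 0.128276
  f_4 = 0.148976
Unnormalised posteriors:
  π_1·f_1 = 0.13 × 0.0347793 = 0.00452131
  π_2·f_2 = 0.29 × 0.12478 = 0.0361863
  π_3·f_3 = 0.42 × 0.128276 = 0.0538758
  π_4·f_4 = 0.16 × 0.148976 = 0.0238362
Normaliser: 0.00452131 + 0.0361863 + 0.0538758 + 0.0238362 = 0.11842
P(Line 3 | x) ≈ 0.455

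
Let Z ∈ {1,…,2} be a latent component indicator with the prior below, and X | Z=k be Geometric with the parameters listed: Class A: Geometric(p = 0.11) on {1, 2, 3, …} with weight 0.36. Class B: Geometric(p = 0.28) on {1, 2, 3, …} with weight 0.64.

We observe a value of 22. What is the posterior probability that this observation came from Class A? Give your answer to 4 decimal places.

Posterior ∝ prior × likelihood, so P(k | x) ∝ P(Z=k) f_k(x); normalise over all components.
Geometric probabilities:
  f_A = 0.00951881
  f_B = 0.000282579
Unnormalised posteriors:
  P(Z=A)·f_A = 0.36 × 0.00951881 = 0.00342677
  P(Z=B)·f_B = 0.64 × 0.000282579 = 0.000180851
Marginal: 0.00342677 + 0.000180851 = 0.00360762
Responsibility of Class A: 0.00342677 / 0.00360762 ≈ 0.9499

0.9499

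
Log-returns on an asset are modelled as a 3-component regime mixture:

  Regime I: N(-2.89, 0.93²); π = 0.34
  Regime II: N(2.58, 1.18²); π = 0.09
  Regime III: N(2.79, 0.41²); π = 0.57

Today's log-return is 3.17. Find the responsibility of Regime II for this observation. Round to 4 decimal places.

0.0692

The responsibility of component k is P(Z=k) f_k(x) divided by Σ_j P(Z=j) f_j(x).
Component likelihoods at x = 3.17:
  p_I = (1/(0.93·√(2π)))·exp(−(3.17−-2.89)²/(2·0.93²)) = 0.428970·exp(-21.22997) = 2.58445e-10
  p_II = (1/(1.18·√(2π)))·exp(−(3.17−2.58)²/(2·1.18²)) = 0.338087·exp(-0.12500) = 0.29836
  p_III = (1/(0.41·√(2π)))·exp(−(3.17−2.79)²/(2·0.41²)) = 0.973030·exp(-0.42951) = 0.633277
Weight by the priors:
  P(Z=I)·p_I = 0.34 × 2.58445e-10 = 8.78714e-11
  P(Z=II)·p_II = 0.09 × 0.29836 = 0.0268524
  P(Z=III)·p_III = 0.57 × 0.633277 = 0.360968
Evidence: 8.78714e-11 + 0.0268524 + 0.360968 = 0.387821
P(Regime II | 3.17) = 0.0268524 / 0.387821 ≈ 0.0692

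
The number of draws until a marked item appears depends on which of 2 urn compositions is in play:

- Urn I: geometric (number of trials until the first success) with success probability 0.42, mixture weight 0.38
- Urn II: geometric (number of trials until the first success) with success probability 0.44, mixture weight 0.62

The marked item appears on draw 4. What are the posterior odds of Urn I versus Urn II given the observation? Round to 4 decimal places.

Posterior odds = (w_i f_i(x)) / (w_j f_j(x)); the normalising sum cancels.
Component likelihoods at x = 4:
  p_I = 0.42·(1−0.42)^3 = 0.42·0.195112 = 0.081947
  p_II = 0.44·(1−0.44)^3 = 0.44·0.175616 = 0.077271
0.0311399 / 0.047908 ≈ 0.6500

0.6500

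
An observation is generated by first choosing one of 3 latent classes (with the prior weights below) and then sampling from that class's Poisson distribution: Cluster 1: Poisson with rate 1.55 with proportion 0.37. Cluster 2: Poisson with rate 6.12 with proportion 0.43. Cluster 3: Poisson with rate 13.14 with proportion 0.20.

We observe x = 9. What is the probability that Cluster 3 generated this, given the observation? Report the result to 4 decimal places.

0.2872

By Bayes' theorem, P(k | x) = P(Z=k) f_k(x) / Σ_j P(Z=j) f_j(x).
Poisson probabilities:
  L_1 = 3.02041e-05
  L_2 = 0.0729655
  L_3 = 0.0632362
Prior × likelihood for each component:
  P(Z=1)·L_1 = 0.37 × 3.02041e-05 = 1.11755e-05
  P(Z=2)·L_2 = 0.43 × 0.0729655 = 0.0313752
  P(Z=3)·L_3 = 0.20 × 0.0632362 = 0.0126472
Marginal: 1.11755e-05 + 0.0313752 + 0.0126472 = 0.0440336
So the posterior for Cluster 3 is 0.0126472 / 0.0440336 ≈ 0.2872.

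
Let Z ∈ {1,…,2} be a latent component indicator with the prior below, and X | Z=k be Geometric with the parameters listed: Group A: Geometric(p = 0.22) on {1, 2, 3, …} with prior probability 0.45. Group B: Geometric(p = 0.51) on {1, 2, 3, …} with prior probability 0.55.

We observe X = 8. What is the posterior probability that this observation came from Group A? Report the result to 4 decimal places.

Posterior ∝ prior × likelihood, so P(k | x) ∝ π_k f_k(x); normalise over all components.
Geometric probabilities:
  L_A = 0.22·(1−0.22)^7 = 0.22·0.175656 = 0.0386443
  L_B = 0.51·(1−0.51)^7 = 0.51·0.00678223 = 0.00345894
Multiply by the mixture weights:
  π_A·L_A = 0.45 × 0.0386443 = 0.0173899
  π_B·L_B = 0.55 × 0.00345894 = 0.00190242
Denominator: 0.0173899 + 0.00190242 = 0.0192923
So the posterior for Group A is 0.0173899 / 0.0192923 ≈ 0.9014.

0.9014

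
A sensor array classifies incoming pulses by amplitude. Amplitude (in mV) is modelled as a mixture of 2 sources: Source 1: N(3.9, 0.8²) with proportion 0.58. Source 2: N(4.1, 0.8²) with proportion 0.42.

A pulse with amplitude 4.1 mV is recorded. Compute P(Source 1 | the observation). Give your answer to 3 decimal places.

0.572

Apply Bayes' rule: the posterior for each component is proportional to its prior times its likelihood at x.
Evaluate each component's likelihood at the observed value:
  p_1 = 0.483335
  p_2 = 0.498678
Unnormalised posteriors:
  π_1·p_1 = 0.58 × 0.483335 = 0.280334
  π_2·p_2 = 0.42 × 0.498678 = 0.209445
Sum: 0.280334 + 0.209445 = 0.489779
Responsibility of Source 1: 0.280334 / 0.489779 ≈ 0.572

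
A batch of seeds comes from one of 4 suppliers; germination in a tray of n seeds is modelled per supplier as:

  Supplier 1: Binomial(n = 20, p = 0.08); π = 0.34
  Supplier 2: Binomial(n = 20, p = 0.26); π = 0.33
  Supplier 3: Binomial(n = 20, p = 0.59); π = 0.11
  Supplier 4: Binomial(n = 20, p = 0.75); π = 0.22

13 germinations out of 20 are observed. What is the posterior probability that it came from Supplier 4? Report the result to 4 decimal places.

Apply Bayes' rule: the posterior for each component is proportional to its prior times its likelihood at x.
Evaluate each component's likelihood at the observed value:
  p_1 = 2.37738e-10
  p_2 = 0.000233716
  p_3 = 0.158481
  p_4 = 0.112406
Prior × likelihood for each component:
  w_1·p_1 = 0.34 × 2.37738e-10 = 8.08309e-11
  w_2·p_2 = 0.33 × 0.000233716 = 7.71264e-05
  w_3·p_3 = 0.11 × 0.158481 = 0.0174329
  w_4·p_4 = 0.22 × 0.112406 = 0.0247294
Denominator: 8.08309e-11 + 7.71264e-05 + 0.0174329 + 0.0247294 = 0.0422394
P(Supplier 4 | 13 germinations out of 20) = 0.0247294 / 0.0422394 ≈ 0.5855

0.5855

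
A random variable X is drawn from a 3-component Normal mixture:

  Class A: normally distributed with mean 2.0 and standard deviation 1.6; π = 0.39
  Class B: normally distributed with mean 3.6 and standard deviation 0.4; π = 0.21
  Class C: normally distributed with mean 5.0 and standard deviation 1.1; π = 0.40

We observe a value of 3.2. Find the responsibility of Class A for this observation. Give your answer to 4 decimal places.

P(component k | x) = π_k·f_k(x) / marginal(x), where marginal(x) = Σ_j π_j·f_j(x).
Component likelihoods at x = 3.2:
  p_A = (1/(1.6·√(2π)))·exp(−(3.2−2.0)²/(2·1.6²)) = 0.249339·exp(-0.28125) = 0.188211
  p_B = (1/(0.4·√(2π)))·exp(−(3.2−3.6)²/(2·0.4²)) = 0.997356·exp(-0.50000) = 0.604927
  p_C = (1/(1.1·√(2π)))·exp(−(3.2−5.0)²/(2·1.1²)) = 0.362675·exp(-1.33884) = 0.0950748
Weight by the priors:
  π_A·p_A = 0.39 × 0.188211 = 0.0734022
  π_B·p_B = 0.21 × 0.604927 = 0.127035
  π_C·p_C = 0.40 × 0.0950748 = 0.0380299
Marginal: 0.0734022 + 0.127035 + 0.0380299 = 0.238467
So the posterior for Class A is 0.0734022 / 0.238467 ≈ 0.3078.

0.3078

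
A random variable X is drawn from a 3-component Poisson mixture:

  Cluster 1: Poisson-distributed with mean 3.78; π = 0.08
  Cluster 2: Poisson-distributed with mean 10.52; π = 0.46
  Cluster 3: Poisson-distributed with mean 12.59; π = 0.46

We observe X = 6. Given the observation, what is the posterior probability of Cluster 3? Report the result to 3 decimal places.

0.220

The responsibility of component k is π_k f_k(x) divided by Σ_j π_j f_j(x).
Evaluate each component's likelihood at the observed value:
  L_1 = 0.0924667
  L_2 = 0.0508141
  L_3 = 0.0188388
Weight by the priors:
  π_1·L_1 = 0.08 × 0.0924667 = 0.00739733
  π_2·L_2 = 0.46 × 0.0508141 = 0.0233745
  π_3·L_3 = 0.46 × 0.0188388 = 0.00866587
Denominator: 0.00739733 + 0.0233745 + 0.00866587 = 0.0394377
P(Cluster 3 | 6) ≈ 0.220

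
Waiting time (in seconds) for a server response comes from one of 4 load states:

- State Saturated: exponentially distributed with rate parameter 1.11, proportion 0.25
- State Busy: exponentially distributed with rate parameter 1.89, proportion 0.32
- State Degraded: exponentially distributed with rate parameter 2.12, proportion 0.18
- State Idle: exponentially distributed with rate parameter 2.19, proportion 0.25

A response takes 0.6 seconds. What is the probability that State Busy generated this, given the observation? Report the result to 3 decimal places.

Apply Bayes' rule: the posterior for each component is proportional to its prior times its likelihood at x.
Evaluate each component's likelihood at the observed value:
  L_Saturated = 0.570273
  L_Busy = 0.608096
  L_Degraded = 0.594174
  L_Idle = 0.588547
Weight by the priors:
  P(Z=Saturated)·L_Saturated = 0.25 × 0.570273 = 0.142568
  P(Z=Busy)·L_Busy = 0.32 × 0.608096 = 0.194591
  P(Z=Degraded)·L_Degraded = 0.18 × 0.594174 = 0.106951
  P(Z=Idle)·L_Idle = 0.25 × 0.588547 = 0.147137
Evidence: 0.142568 + 0.194591 + 0.106951 + 0.147137 = 0.591247
P(State Busy | data) ≈ 0.329

0.329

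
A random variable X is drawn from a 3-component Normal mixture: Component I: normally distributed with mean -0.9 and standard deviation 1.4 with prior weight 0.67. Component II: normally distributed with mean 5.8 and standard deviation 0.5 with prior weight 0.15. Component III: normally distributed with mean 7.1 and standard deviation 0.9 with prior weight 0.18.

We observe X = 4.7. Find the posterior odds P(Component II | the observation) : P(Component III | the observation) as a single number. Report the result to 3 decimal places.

Only the two components matter; the odds are (w_i f_i(x)) / (w_j f_j(x)).
Component likelihoods at x = 4.7:
  p_I = (1/(1.4·√(2π)))·exp(−(4.7−-0.9)²/(2·1.4²)) = 0.284959·exp(-8.00000) = 9.5593e-05
  p_II = (1/(0.5·√(2π)))·exp(−(4.7−5.8)²/(2·0.5²)) = 0.797885·exp(-2.42000) = 0.0709492
  p_III = (1/(0.9·√(2π)))·exp(−(4.7−7.1)²/(2·0.9²)) = 0.443269·exp(-3.55556) = 0.0126622
0.0106424 / 0.0022792 ≈ 4.669

4.669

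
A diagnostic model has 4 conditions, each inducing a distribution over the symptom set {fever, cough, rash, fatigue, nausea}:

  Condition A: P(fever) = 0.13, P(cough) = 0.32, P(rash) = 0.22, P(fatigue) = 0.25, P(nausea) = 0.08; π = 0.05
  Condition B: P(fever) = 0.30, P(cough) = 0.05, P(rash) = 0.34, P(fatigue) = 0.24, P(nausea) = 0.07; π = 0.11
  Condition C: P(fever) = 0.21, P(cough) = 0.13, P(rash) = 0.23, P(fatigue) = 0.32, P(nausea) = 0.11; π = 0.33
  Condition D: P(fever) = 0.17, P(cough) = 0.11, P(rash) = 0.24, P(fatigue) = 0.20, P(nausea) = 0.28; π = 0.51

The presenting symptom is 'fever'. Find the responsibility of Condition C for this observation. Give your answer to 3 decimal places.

The responsibility of component k is w_k f_k(x) divided by Σ_j w_j f_j(x).
Evaluate each component's likelihood at the observed value:
  f_A = P(fever | comp) = 0.13
  f_B = P(fever | comp) = 0.30
  f_C = P(fever | comp) = 0.21
  f_D = P(fever | comp) = 0.17
Unnormalised posteriors:
  w_A·f_A = 0.05 × 0.13 = 0.0065
  w_B·f_B = 0.11 × 0.3 = 0.033
  w_C·f_C = 0.33 × 0.21 = 0.0693
  w_D·f_D = 0.51 × 0.17 = 0.0867
Sum: 0.0065 + 0.033 + 0.0693 + 0.0867 = 0.1955
So the posterior for Condition C is 0.0693 / 0.1955 ≈ 0.354.

0.354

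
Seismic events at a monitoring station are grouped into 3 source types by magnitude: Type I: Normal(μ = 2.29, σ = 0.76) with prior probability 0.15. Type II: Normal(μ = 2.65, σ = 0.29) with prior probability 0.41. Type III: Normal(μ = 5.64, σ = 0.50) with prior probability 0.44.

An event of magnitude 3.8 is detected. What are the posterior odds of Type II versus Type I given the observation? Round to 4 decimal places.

Since P(k|x) ∝ w_k f_k(x), the posterior odds are w_i f_i(x) / (w_j f_j(x)).
Evaluate each component's likelihood at the observed value:
  p_I = (1/(0.76·√(2π)))·exp(−(3.8−2.29)²/(2·0.76²)) = 0.524924·exp(-1.97377) = 0.0729287
  p_II = (1/(0.29·√(2π)))·exp(−(3.8−2.65)²/(2·0.29²)) = 1.375663·exp(-7.86266) = 0.00052942
  p_III = (1/(0.50·√(2π)))·exp(−(3.8−5.64)²/(2·0.50²)) = 0.797885·exp(-6.77120) = 0.00091463
Odds = (0.41/0.15) × (0.00052942/0.0729287) = 2.73333 × 0.00725942 ≈ 0.0198

0.0198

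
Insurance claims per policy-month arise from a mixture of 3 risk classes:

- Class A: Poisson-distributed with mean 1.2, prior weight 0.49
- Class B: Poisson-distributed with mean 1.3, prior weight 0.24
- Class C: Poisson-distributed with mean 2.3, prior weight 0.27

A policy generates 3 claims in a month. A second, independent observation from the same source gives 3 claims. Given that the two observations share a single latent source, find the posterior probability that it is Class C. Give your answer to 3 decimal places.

0.647

The responsibility of component k is P(Z=k) f_k(x) divided by Σ_j P(Z=j) f_j(x).
Since both observations come from the same component, the likelihood for component k is f_k(x₁)·f_k(x₂).
  f_A = [0.0867439] × [0.0867439] = 0.00752451
  f_B = [0.0997921] × [0.0997921] = 0.00995845
  f_C = [0.203308] × [0.203308] = 0.0413342
Multiply by the mixture weights:
  P(Z=A)·f_A = 0.49 × 0.00752451 = 0.00368701
  P(Z=B)·f_B = 0.24 × 0.00995845 = 0.00239003
  P(Z=C)·f_C = 0.27 × 0.0413342 = 0.0111602
Sum: 0.00368701 + 0.00239003 + 0.0111602 = 0.0172373
P(Class C | data) ≈ 0.647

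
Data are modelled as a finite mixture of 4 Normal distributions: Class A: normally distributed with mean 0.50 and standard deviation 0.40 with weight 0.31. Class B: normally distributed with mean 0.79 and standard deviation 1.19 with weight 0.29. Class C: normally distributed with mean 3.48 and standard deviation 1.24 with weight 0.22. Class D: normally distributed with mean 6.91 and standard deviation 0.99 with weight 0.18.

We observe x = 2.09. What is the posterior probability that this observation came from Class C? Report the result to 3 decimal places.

0.413

P(component k | x) = w_k·f_k(x) / marginal(x), where marginal(x) = Σ_j w_j·f_j(x).
Component likelihoods at x = 2.09:
  f_A = (1/(0.40·√(2π)))·exp(−(2.09−0.50)²/(2·0.40²)) = 0.997356·exp(-7.90031) = 0.000369648
  f_B = (1/(1.19·√(2π)))·exp(−(2.09−0.79)²/(2·1.19²)) = 0.335246·exp(-0.59671) = 0.184593
  f_C = (1/(1.24·√(2π)))·exp(−(2.09−3.48)²/(2·1.24²)) = 0.321728·exp(-0.62828) = 0.171644
  f_D = (1/(0.99·√(2π)))·exp(−(2.09−6.91)²/(2·0.99²)) = 0.402972·exp(-11.85206) = 2.87073e-06
Unnormalised posteriors:
  w_A·f_A = 0.31 × 0.000369648 = 0.000114591
  w_B·f_B = 0.29 × 0.184593 = 0.053532
  w_C·f_C = 0.22 × 0.171644 = 0.0377616
  w_D·f_D = 0.18 × 2.87073e-06 = 5.16731e-07
Sum: 0.000114591 + 0.053532 + 0.0377616 + 5.16731e-07 = 0.0914087
P(Class C | data) = 0.0377616 / 0.0914087 ≈ 0.413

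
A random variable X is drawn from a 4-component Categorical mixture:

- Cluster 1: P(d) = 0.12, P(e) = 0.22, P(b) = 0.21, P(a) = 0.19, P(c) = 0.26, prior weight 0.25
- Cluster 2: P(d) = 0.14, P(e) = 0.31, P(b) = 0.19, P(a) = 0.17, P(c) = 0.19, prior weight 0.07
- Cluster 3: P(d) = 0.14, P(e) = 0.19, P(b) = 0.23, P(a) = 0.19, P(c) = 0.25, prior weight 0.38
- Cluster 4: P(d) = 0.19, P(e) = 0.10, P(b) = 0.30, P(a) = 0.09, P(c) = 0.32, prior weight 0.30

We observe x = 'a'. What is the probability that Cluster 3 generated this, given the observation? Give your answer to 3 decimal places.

Posterior ∝ prior × likelihood, so P(k | x) ∝ w_k f_k(x); normalise over all components.
Component likelihoods at x = 'a':
  p_1 = 0.19
  p_2 = 0.17
  p_3 = 0.19
  p_4 = 0.09
Multiply by the mixture weights:
  w_1·p_1 = 0.25 × 0.19 = 0.0475
  w_2·p_2 = 0.07 × 0.17 = 0.0119
  w_3·p_3 = 0.38 × 0.19 = 0.0722
  w_4·p_4 = 0.30 × 0.09 = 0.027
Sum: 0.0475 + 0.0119 + 0.0722 + 0.027 = 0.1586
So the posterior for Cluster 3 is 0.0722 / 0.1586 ≈ 0.455.

0.455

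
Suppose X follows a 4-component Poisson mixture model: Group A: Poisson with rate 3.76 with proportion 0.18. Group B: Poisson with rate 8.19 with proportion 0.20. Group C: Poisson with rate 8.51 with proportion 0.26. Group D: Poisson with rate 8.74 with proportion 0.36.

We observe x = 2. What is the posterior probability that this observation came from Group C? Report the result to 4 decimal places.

Apply Bayes' rule: the posterior for each component is proportional to its prior times its likelihood at x.
Poisson probabilities:
  f_A = 0.164588
  f_B = 0.00930392
  f_C = 0.00729429
  f_D = 0.00611307
Unnormalised posteriors:
  w_A·f_A = 0.18 × 0.164588 = 0.0296259
  w_B·f_B = 0.20 × 0.00930392 = 0.00186078
  w_C·f_C = 0.26 × 0.00729429 = 0.00189652
  w_D·f_D = 0.36 × 0.00611307 = 0.0022007
Normaliser: 0.0296259 + 0.00186078 + 0.00189652 + 0.0022007 = 0.0355839
Responsibility of Group C: 0.00189652 / 0.0355839 ≈ 0.0533

0.0533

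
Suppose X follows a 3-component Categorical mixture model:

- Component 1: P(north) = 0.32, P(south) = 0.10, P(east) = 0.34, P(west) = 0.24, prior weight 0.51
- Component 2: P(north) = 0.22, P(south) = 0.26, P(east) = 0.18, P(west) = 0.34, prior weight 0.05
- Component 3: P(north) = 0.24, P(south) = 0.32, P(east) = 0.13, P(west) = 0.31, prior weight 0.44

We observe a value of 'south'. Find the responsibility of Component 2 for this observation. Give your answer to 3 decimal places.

Posterior ∝ prior × likelihood, so P(k | x) ∝ w_k f_k(x); normalise over all components.
Evaluate each component's likelihood at the observed value:
  L_1 = 0.1
  L_2 = 0.26
  L_3 = 0.32
Unnormalised posteriors:
  w_1·L_1 = 0.51 × 0.1 = 0.051
  w_2·L_2 = 0.05 × 0.26 = 0.013
  w_3·L_3 = 0.44 × 0.32 = 0.1408
Denominator: 0.051 + 0.013 + 0.1408 = 0.2048
P(Component 2 | data) ≈ 0.063

0.063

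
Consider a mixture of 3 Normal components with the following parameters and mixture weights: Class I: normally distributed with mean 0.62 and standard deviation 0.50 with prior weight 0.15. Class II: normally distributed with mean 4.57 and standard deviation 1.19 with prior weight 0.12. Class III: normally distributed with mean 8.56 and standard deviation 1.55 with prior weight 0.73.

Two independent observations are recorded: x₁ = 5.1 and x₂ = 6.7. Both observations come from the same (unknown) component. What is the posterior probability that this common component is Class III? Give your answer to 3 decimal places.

0.442

Posterior ∝ prior × likelihood, so P(k | x) ∝ π_k f_k(x); normalise over all components.
Since both observations come from the same component, the likelihood for component k is f_k(x₁)·f_k(x₂).
  p_I = [2.9445e-18] × [6.21345e-33] = 1.82955e-50
  p_II = [0.303591] × [0.0675565] = 0.0205096
  p_III = [0.0213078] × [0.125281] = 0.00266947
Unnormalised posteriors:
  π_I·p_I = 0.15 × 1.82955e-50 = 2.74433e-51
  π_II·p_II = 0.12 × 0.0205096 = 0.00246115
  π_III·p_III = 0.73 × 0.00266947 = 0.00194871
Evidence: 2.74433e-51 + 0.00246115 + 0.00194871 = 0.00440986
Responsibility of Class III: 0.00194871 / 0.00440986 ≈ 0.442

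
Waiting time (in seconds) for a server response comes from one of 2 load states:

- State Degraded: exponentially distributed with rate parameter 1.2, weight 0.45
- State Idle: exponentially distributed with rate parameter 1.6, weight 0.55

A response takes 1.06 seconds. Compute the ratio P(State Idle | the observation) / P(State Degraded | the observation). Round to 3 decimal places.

1.066

Posterior odds = (π_i f_i(x)) / (π_j f_j(x)); the normalising sum cancels.
Exponential densities:
  L_Degraded = 1.2·e^(−1.2·1.06) = 1.2·e^(−1.2720) = 0.336325
  L_Idle = 1.6·e^(−1.6·1.06) = 1.6·e^(−1.6960) = 0.293465
Odds = (0.55/0.45) × (0.293465/0.336325) = 1.22222 × 0.872565 ≈ 1.066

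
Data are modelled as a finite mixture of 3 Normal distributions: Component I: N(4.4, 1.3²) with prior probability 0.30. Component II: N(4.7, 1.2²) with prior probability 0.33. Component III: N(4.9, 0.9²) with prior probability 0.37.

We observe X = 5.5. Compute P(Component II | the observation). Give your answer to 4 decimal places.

By Bayes' theorem, P(k | x) = P(Z=k) f_k(x) / Σ_j P(Z=j) f_j(x).
Component likelihoods at x = 5.5:
  p_I = (1/(1.3·√(2π)))·exp(−(5.5−4.4)²/(2·1.3²)) = 0.306879·exp(-0.35799) = 0.214533
  p_II = (1/(1.2·√(2π)))·exp(−(5.5−4.7)²/(2·1.2²)) = 0.332452·exp(-0.22222) = 0.266207
  p_III = (1/(0.9·√(2π)))·exp(−(5.5−4.9)²/(2·0.9²)) = 0.443269·exp(-0.22222) = 0.354942
Weight by the priors:
  P(Z=I)·p_I = 0.30 × 0.214533 = 0.0643599
  P(Z=II)·p_II = 0.33 × 0.266207 = 0.0878482
  P(Z=III)·p_III = 0.37 × 0.354942 = 0.131329
Sum: 0.0643599 + 0.0878482 + 0.131329 = 0.283537
P(Component II | 5.5) = 0.0878482 / 0.283537 ≈ 0.3098

0.3098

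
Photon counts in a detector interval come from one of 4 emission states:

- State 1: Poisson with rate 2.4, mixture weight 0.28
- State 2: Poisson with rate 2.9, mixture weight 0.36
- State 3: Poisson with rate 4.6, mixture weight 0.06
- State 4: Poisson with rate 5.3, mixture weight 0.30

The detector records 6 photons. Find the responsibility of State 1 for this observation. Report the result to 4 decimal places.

0.0874

Posterior ∝ prior × likelihood, so P(k | x) ∝ π_k f_k(x); normalise over all components.
Evaluate each component's likelihood at the observed value:
  p_1 = 0.0240784
  p_2 = 0.0454571
  p_3 = 0.13227
  p_4 = 0.15366
Prior × likelihood for each component:
  π_1·p_1 = 0.28 × 0.0240784 = 0.00674196
  π_2·p_2 = 0.36 × 0.0454571 = 0.0163645
  π_3·p_3 = 0.06 × 0.13227 = 0.00793617
  π_4·p_4 = 0.30 × 0.15366 = 0.0460981
Sum: 0.00674196 + 0.0163645 + 0.00793617 + 0.0460981 = 0.0771408
Responsibility of State 1: 0.00674196 / 0.0771408 ≈ 0.0874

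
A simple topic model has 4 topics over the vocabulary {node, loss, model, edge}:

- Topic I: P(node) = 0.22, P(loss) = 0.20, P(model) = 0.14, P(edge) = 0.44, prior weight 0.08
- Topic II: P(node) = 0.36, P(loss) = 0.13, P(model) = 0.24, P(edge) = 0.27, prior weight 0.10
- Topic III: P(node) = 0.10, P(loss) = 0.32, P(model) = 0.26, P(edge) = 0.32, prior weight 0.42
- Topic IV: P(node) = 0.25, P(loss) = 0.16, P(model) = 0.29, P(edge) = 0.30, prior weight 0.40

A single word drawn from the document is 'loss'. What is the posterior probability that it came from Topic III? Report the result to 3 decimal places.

0.591

The responsibility of component k is π_k f_k(x) divided by Σ_j π_j f_j(x).
Evaluate each component's likelihood at the observed value:
  p_I = P(loss | comp) = 0.20
  p_II = P(loss | comp) = 0.13
  p_III = P(loss | comp) = 0.32
  p_IV = P(loss | comp) = 0.16
Multiply by the mixture weights:
  π_I·p_I = 0.08 × 0.2 = 0.016
  π_II·p_II = 0.10 × 0.13 = 0.013
  π_III·p_III = 0.42 × 0.32 = 0.1344
  π_IV·p_IV = 0.40 × 0.16 = 0.064
Normaliser: 0.016 + 0.013 + 0.1344 + 0.064 = 0.2274
P(Topic III | the observation) ≈ 0.591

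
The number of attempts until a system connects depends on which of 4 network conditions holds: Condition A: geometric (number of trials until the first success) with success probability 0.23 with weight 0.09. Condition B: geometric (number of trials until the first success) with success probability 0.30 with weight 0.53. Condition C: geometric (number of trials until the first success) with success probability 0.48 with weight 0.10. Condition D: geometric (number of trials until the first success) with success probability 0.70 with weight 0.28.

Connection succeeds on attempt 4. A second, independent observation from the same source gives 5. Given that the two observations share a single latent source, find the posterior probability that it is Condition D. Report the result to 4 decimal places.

Posterior ∝ prior × likelihood, so P(k | x) ∝ π_k f_k(x); normalise over all components.
Since both observations come from the same component, the likelihood for component k is f_k(x₁)·f_k(x₂).
  L_A = [0.105003] × [0.080852] = 0.00848967
  L_B = [0.1029] × [0.07203] = 0.00741189
  L_C = [0.0674918] × [0.0350958] = 0.00236868
  L_D = [0.0189] × [0.00567] = 0.000107163
Weight by the priors:
  π_A·L_A = 0.09 × 0.00848967 = 0.00076407
  π_B·L_B = 0.53 × 0.00741189 = 0.0039283
  π_C·L_C = 0.10 × 0.00236868 = 0.000236868
  π_D·L_D = 0.28 × 0.000107163 = 3.00056e-05
Normaliser: 0.00076407 + 0.0039283 + 0.000236868 + 3.00056e-05 = 0.00495924
P(Condition D | x₁,x₂) = 3.00056e-05 / 0.00495924 ≈ 0.0061

0.0061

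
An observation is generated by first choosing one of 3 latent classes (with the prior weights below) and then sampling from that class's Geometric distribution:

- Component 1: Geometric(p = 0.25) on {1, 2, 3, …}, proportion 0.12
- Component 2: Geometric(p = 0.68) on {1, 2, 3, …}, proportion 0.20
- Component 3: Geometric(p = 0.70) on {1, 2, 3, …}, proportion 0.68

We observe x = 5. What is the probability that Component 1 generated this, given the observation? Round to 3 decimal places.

0.642

By Bayes' theorem, P(k | x) = π_k f_k(x) / Σ_j π_j f_j(x).
Geometric probabilities:
  f_1 = 0.25·(1−0.25)^4 = 0.25·0.316406 = 0.0791016
  f_2 = 0.68·(1−0.68)^4 = 0.68·0.0104858 = 0.00713032
  f_3 = 0.70·(1−0.70)^4 = 0.70·0.0081 = 0.00567
Weight by the priors:
  π_1·f_1 = 0.12 × 0.0791016 = 0.00949219
  π_2·f_2 = 0.20 × 0.00713032 = 0.00142606
  π_3·f_3 = 0.68 × 0.00567 = 0.0038556
Marginal: 0.00949219 + 0.00142606 + 0.0038556 = 0.0147739
Responsibility of Component 1: 0.00949219 / 0.0147739 ≈ 0.642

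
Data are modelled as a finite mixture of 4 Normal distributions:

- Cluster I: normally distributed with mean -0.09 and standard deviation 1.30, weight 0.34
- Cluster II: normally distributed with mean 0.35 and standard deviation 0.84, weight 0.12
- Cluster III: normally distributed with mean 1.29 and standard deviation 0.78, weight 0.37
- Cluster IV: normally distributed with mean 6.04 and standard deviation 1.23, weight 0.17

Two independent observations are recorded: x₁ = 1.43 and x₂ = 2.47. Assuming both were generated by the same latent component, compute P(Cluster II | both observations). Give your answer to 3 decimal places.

By Bayes' theorem, P(k | x) = π_k f_k(x) / Σ_j π_j f_j(x).
Since both observations come from the same component, the likelihood for component k is f_k(x₁)·f_k(x₂).
  p_I = [0.154919] × [0.0441467] = 0.00683916
  p_II = [0.207813] × [0.0196556] = 0.0040847
  p_III = [0.503292] × [0.162872] = 0.0819722
  p_IV = [0.000288856] × [0.00480533] = 1.38805e-06
Weight by the priors:
  π_I·p_I = 0.34 × 0.00683916 = 0.00232531
  π_II·p_II = 0.12 × 0.0040847 = 0.000490163
  π_III·p_III = 0.37 × 0.0819722 = 0.0303297
  π_IV·p_IV = 0.17 × 1.38805e-06 = 2.35968e-07
Normaliser: 0.00232531 + 0.000490163 + 0.0303297 + 2.35968e-07 = 0.0331454
Responsibility of Cluster II: 0.000490163 / 0.0331454 ≈ 0.015

0.015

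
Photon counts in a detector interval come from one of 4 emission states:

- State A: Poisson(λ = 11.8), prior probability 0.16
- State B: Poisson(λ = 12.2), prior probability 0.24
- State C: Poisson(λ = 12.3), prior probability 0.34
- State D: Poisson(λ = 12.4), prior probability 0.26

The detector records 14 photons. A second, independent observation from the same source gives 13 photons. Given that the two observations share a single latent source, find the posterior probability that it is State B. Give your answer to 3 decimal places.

0.239

Posterior ∝ prior × likelihood, so P(k | x) ∝ π_k f_k(x); normalise over all components.
Since both observations come from the same component, the likelihood for component k is f_k(x₁)·f_k(x₂).
  p_A = [0.0873504] × [0.103636] = 0.00905265
  p_B = [0.0933763] × [0.107153] = 0.0100056
  p_C = [0.0947199] × [0.107811] = 0.0102119
  p_D = [0.0959939] × [0.10838] = 0.0104038
Multiply by the mixture weights:
  π_A·p_A = 0.16 × 0.00905265 = 0.00144842
  π_B·p_B = 0.24 × 0.0100056 = 0.00240133
  π_C·p_C = 0.34 × 0.0102119 = 0.00347203
  π_D·p_D = 0.26 × 0.0104038 = 0.002705
Evidence: 0.00144842 + 0.00240133 + 0.00347203 + 0.002705 = 0.0100268
P(State B | data) = 0.00240133 / 0.0100268 ≈ 0.239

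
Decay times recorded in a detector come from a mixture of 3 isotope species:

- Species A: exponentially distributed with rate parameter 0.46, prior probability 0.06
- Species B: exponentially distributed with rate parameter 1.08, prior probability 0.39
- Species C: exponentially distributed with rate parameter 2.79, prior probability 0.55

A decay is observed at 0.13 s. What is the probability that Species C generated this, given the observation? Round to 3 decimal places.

By Bayes' theorem, P(k | x) = P(Z=k) f_k(x) / Σ_j P(Z=j) f_j(x).
Evaluate each component's likelihood at the observed value:
  L_A = 0.46·e^(−0.46·0.13) = 0.46·e^(−0.0598) = 0.433298
  L_B = 1.08·e^(−1.08·0.13) = 1.08·e^(−0.1404) = 0.938531
  L_C = 2.79·e^(−2.79·0.13) = 2.79·e^(−0.3627) = 1.94127
Multiply by the mixture weights:
  P(Z=A)·L_A = 0.06 × 0.433298 = 0.0259979
  P(Z=B)·L_B = 0.39 × 0.938531 = 0.366027
  P(Z=C)·L_C = 0.55 × 1.94127 = 1.0677
Marginal: 0.0259979 + 0.366027 + 1.0677 = 1.45972
P(Species C | the observation) ≈ 0.731

0.731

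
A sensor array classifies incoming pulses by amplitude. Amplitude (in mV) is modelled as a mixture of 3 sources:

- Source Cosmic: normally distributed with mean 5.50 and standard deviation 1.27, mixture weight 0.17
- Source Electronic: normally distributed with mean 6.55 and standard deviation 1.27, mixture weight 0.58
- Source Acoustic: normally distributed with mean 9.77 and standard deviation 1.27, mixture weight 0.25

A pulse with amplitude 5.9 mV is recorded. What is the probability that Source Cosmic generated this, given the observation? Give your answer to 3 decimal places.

0.240

Posterior ∝ prior × likelihood, so P(k | x) ∝ π_k f_k(x); normalise over all components.
Evaluate each component's likelihood at the observed value:
  f_Cosmic = (1/(1.27·√(2π)))·exp(−(5.9−5.50)²/(2·1.27²)) = 0.314128·exp(-0.04960) = 0.298927
  f_Electronic = (1/(1.27·√(2π)))·exp(−(5.9−6.55)²/(2·1.27²)) = 0.314128·exp(-0.13098) = 0.275565
  f_Acoustic = (1/(1.27·√(2π)))·exp(−(5.9−9.77)²/(2·1.27²)) = 0.314128·exp(-4.64285) = 0.00302512
Prior × likelihood for each component:
  π_Cosmic·f_Cosmic = 0.17 × 0.298927 = 0.0508176
  π_Electronic·f_Electronic = 0.58 × 0.275565 = 0.159828
  π_Acoustic·f_Acoustic = 0.25 × 0.00302512 = 0.000756281
Sum: 0.0508176 + 0.159828 + 0.000756281 = 0.211402
So the posterior for Source Cosmic is 0.0508176 / 0.211402 ≈ 0.240.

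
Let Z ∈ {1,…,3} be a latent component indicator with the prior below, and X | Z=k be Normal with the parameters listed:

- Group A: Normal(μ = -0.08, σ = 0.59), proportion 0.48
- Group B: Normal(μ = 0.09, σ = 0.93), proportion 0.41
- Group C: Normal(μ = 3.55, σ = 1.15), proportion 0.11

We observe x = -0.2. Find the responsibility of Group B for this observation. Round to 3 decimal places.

0.345

Apply Bayes' rule: the posterior for each component is proportional to its prior times its likelihood at x.
Component likelihoods at x = -0.2:
  L_A = (1/(0.59·√(2π)))·exp(−(-0.2−-0.08)²/(2·0.59²)) = 0.676173·exp(-0.02068) = 0.662331
  L_B = (1/(0.93·√(2π)))·exp(−(-0.2−0.09)²/(2·0.93²)) = 0.428970·exp(-0.04862) = 0.408613
  L_C = (1/(1.15·√(2π)))·exp(−(-0.2−3.55)²/(2·1.15²)) = 0.346906·exp(-5.31664) = 0.00170305
Weight by the priors:
  P(Z=A)·L_A = 0.48 × 0.662331 = 0.317919
  P(Z=B)·L_B = 0.41 × 0.408613 = 0.167531
  P(Z=C)·L_C = 0.11 × 0.00170305 = 0.000187335
Sum: 0.317919 + 0.167531 + 0.000187335 = 0.485638
P(Group B | -0.2) = 0.167531 / 0.485638 ≈ 0.345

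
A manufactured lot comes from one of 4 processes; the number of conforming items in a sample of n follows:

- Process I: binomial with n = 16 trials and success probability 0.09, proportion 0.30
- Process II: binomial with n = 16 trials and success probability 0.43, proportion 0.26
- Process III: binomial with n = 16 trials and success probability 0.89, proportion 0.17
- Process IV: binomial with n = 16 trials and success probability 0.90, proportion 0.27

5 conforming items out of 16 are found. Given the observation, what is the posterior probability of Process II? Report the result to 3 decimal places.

0.926

By Bayes' theorem, P(k | x) = π_k f_k(x) / Σ_j π_j f_j(x).
Component likelihoods at x = 5 conforming items out of 16:
  L_I = 0.00914009
  L_II = 0.13251
  L_III = 6.95909e-08
  L_IV = 2.57926e-08
Prior × likelihood for each component:
  π_I·L_I = 0.30 × 0.00914009 = 0.00274203
  π_II·L_II = 0.26 × 0.13251 = 0.0344526
  π_III·L_III = 0.17 × 6.95909e-08 = 1.18304e-08
  π_IV·L_IV = 0.27 × 2.57926e-08 = 6.964e-09
Normaliser: 0.00274203 + 0.0344526 + 1.18304e-08 + 6.964e-09 = 0.0371946
Responsibility of Process II: 0.0344526 / 0.0371946 ≈ 0.926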